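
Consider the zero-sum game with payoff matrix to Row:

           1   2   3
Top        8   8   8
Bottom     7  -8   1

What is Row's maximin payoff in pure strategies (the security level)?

Row minima: Top → 8, Bottom → -8.
The best of these is 8.

8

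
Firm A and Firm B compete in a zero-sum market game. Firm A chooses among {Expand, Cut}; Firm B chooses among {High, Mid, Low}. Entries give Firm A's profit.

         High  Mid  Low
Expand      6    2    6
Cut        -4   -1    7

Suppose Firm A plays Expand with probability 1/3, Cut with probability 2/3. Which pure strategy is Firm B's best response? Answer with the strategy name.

High

If Firm B plays High, Firm A's expected payoff is (1/3)·6 + (2/3)·(-4) = -2/3.
If Firm B plays Mid, Firm A's expected payoff is (1/3)·2 + (2/3)·(-1) = 0.
If Firm B plays Low, Firm A's expected payoff is (1/3)·6 + (2/3)·7 = 20/3.
Firm B minimizes Firm A's payoff; the smallest is -2/3, so the best response is High.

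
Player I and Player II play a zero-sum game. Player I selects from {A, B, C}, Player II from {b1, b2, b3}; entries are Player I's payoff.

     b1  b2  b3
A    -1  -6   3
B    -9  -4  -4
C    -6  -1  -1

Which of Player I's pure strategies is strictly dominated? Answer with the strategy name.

B

C gives a strictly higher payoff than B against every column: -6 > -9, -1 > -4, -1 > -4.
So B is strictly dominated and Player I never plays it.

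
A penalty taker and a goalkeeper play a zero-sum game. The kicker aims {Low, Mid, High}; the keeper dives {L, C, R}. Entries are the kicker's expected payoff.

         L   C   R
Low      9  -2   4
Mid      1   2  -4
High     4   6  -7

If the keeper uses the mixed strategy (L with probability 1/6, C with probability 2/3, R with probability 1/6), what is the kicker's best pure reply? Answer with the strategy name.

Expected payoff of Low: (1/6)·9 + (2/3)·(-2) + (1/6)·4 = 5/6.
Expected payoff of Mid: (1/6)·1 + (2/3)·2 + (1/6)·(-4) = 5/6.
Expected payoff of High: (1/6)·4 + (2/3)·6 + (1/6)·(-7) = 7/2.
The largest is 7/2, so the kicker's best response is High.

High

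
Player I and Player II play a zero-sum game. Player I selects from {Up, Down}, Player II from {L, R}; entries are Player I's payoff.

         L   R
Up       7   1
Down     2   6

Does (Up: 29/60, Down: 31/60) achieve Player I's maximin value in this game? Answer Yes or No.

Against L this mix gives (29/60)·7 + (31/60)·2 = 53/12.
Against R this mix gives (29/60)·1 + (31/60)·6 = 43/12.
Player II will play R, holding Player I to 43/12. Shifting weight toward the row that does better against R would raise this floor (the equalizing mix achieves 4 against both R and L), so the proposed strategy is not optimal.

No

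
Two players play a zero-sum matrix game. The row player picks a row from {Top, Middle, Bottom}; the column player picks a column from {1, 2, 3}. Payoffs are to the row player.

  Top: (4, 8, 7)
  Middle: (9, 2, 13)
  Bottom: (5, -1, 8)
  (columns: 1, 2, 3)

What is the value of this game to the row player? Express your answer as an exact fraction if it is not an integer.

64/11

Row minima: Top → 4, Middle → 2, Bottom → -1; maximin = 4.
Column maxima: 1 → 9, 2 → 8, 3 → 13; minimax = 8.
4 ≠ 8, so there is no saddle point; optimal play is mixed.
Bottom is strictly dominated by Middle, so the row player never plays it.
3 is strictly dominated by 1 (it gives the row player strictly more in every row), so the column player never plays it.
On the remaining 2×2 (Top, Middle vs 1, 2):
Let the row player play Top with probability p. Expected payoff against 1: 4p + 9(1−p) = −5p + 9; against 2: 8p + 2(1−p) = 6p + 2.
Setting these equal: −5p + 9 = 6p + 2 ⇒ −11p = -7 ⇒ p = 7/11, and the value is (-5)·(7/11) + 9 = 64/11.
For the column player: with q = P(1), equating Top's and Middle's payoffs gives −4q + 8 = 7q + 2 ⇒ q = 6/11.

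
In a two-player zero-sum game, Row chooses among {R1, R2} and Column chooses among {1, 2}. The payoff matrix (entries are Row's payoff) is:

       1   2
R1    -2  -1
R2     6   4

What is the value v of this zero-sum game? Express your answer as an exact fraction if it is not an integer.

4

Row minima: R1 → -2, R2 → 4; maximin = 4.
Column maxima: 1 → 6, 2 → 4; minimax = 4.
Since maximin = minimax = 4, there is a saddle point and the value is 4.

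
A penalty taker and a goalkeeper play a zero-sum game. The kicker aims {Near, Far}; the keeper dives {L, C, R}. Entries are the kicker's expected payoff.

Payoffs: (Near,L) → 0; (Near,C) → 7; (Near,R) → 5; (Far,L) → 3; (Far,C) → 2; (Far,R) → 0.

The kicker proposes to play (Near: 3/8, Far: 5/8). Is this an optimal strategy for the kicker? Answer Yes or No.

Against L this mix gives (3/8)·0 + (5/8)·3 = 15/8.
Against C this mix gives (3/8)·7 + (5/8)·2 = 31/8.
Against R this mix gives (3/8)·5 + (5/8)·0 = 15/8.
All of the keeper's active replies (L, R) yield 15/8, and no column does worse for the kicker. The mix makes the keeper indifferent and guarantees 15/8, so it is optimal.

Yes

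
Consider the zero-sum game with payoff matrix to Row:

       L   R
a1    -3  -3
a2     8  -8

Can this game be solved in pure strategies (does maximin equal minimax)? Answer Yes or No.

Yes

Row minima: a1 → -3, a2 → -8; maximin = -3.
Column maxima: L → 8, R → -3; minimax = -3.
maximin = minimax = -3, so a saddle point exists.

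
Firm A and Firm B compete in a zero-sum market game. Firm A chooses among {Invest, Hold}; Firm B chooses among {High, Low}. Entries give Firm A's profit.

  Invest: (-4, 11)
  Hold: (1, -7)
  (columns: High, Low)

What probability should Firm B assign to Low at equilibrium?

Row minima: Invest → -4, Hold → -7; maximin = -4.
Column maxima: High → 1, Low → 11; minimax = 1.
-4 ≠ 1, so there is no saddle point; optimal play is mixed.
Let Firm A play Invest with probability p. Expected payoff against High: (-4)p + 1(1−p) = −5p + 1; against Low: 11p + (-7)(1−p) = 18p − 7.
Setting these equal: −5p + 1 = 18p − 7 ⇒ −23p = -8 ⇒ p = 8/23, and the value is (-5)·(8/23) + 1 = -17/23.
For Firm B: with q = P(High), equating Invest's and Hold's payoffs gives −15q + 11 = 8q − 7 ⇒ q = 18/23.

5/23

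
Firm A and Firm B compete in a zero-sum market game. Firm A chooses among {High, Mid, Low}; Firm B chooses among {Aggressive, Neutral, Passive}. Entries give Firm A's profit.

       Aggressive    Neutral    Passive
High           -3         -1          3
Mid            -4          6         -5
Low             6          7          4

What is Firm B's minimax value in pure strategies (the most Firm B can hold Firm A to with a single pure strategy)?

Column maxima: Aggressive → 6, Neutral → 7, Passive → 4.
The smallest of these is 4.

4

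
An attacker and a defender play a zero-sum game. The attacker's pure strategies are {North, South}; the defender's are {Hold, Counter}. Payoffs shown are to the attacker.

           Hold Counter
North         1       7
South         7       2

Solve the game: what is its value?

47/11

Row minima: North → 1, South → 2; maximin = 2.
Column maxima: Hold → 7, Counter → 7; minimax = 7.
2 ≠ 7, so there is no saddle point; optimal play is mixed.
Let the attacker play North with probability p. Expected payoff against Hold: 1p + 7(1−p) = −6p + 7; against Counter: 7p + 2(1−p) = 5p + 2.
Setting these equal: −6p + 7 = 5p + 2 ⇒ −11p = -5 ⇒ p = 5/11, and the value is (-6)·(5/11) + 7 = 47/11.
For the defender: with q = P(Hold), equating North's and South's payoffs gives −6q + 7 = 5q + 2 ⇒ q = 5/11.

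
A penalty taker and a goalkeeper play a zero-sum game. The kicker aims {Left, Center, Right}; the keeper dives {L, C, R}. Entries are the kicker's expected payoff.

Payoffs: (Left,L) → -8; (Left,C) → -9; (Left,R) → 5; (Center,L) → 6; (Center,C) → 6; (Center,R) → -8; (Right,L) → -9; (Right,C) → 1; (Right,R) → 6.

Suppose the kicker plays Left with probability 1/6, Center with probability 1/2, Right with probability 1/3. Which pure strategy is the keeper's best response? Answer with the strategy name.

If the keeper plays L, the kicker's expected payoff is (1/6)·(-8) + (1/2)·6 + (1/3)·(-9) = -4/3.
If the keeper plays C, the kicker's expected payoff is (1/6)·(-9) + (1/2)·6 + (1/3)·1 = 11/6.
If the keeper plays R, the kicker's expected payoff is (1/6)·5 + (1/2)·(-8) + (1/3)·6 = -7/6.
The keeper minimizes the kicker's payoff; the smallest is -4/3, so the best response is L.

L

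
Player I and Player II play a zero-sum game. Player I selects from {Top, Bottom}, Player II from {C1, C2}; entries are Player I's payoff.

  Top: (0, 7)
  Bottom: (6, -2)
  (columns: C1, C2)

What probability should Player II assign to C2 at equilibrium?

2/5

Row minima: Top → 0, Bottom → -2; maximin = 0.
Column maxima: C1 → 6, C2 → 7; minimax = 6.
0 ≠ 6, so there is no saddle point; optimal play is mixed.
Let Player I play Top with probability p. Expected payoff against C1: 0p + 6(1−p) = −6p + 6; against C2: 7p + (-2)(1−p) = 9p − 2.
Setting these equal: −6p + 6 = 9p − 2 ⇒ −15p = -8 ⇒ p = 8/15, and the value is (-6)·(8/15) + 6 = 14/5.
For Player II: with q = P(C1), equating Top's and Bottom's payoffs gives −7q + 7 = 8q − 2 ⇒ q = 3/5.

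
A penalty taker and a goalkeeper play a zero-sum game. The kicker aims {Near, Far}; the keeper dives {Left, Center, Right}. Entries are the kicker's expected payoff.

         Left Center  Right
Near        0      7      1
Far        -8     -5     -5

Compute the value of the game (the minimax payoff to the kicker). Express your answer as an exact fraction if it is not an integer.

Row minima: Near → 0, Far → -8; maximin = 0.
Column maxima: Left → 0, Center → 7, Right → 1; minimax = 0.
Since maximin = minimax = 0, there is a saddle point and the value is 0.

0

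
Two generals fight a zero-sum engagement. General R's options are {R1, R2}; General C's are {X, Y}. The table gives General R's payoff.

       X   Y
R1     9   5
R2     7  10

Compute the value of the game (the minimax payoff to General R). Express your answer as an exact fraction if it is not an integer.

55/7

Row minima: R1 → 5, R2 → 7; maximin = 7.
Column maxima: X → 9, Y → 10; minimax = 9.
7 ≠ 9, so there is no saddle point; optimal play is mixed.
Let General R play R1 with probability p. Expected payoff against X: 9p + 7(1−p) = 2p + 7; against Y: 5p + 10(1−p) = −5p + 10.
Setting these equal: 2p + 7 = −5p + 10 ⇒ 7p = 3 ⇒ p = 3/7, and the value is (2)·(3/7) + 7 = 55/7.
For General C: with q = P(X), equating R1's and R2's payoffs gives 4q + 5 = −3q + 10 ⇒ q = 5/7.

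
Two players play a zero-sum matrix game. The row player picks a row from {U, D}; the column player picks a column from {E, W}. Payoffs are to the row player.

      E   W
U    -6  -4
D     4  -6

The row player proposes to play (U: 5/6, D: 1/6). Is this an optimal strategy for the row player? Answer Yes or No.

Against E this mix gives (5/6)·(-6) + (1/6)·4 = -13/3.
Against W this mix gives (5/6)·(-4) + (1/6)·(-6) = -13/3.
All of the column player's active replies (E, W) yield -13/3, and no column does worse for the row player. The mix makes the column player indifferent and guarantees -13/3, so it is optimal.

Yes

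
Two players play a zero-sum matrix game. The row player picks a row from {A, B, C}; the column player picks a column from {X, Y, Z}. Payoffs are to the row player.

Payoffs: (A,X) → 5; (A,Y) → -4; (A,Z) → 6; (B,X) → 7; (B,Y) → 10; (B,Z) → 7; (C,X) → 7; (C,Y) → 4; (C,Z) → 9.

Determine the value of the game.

Row minima: A → -4, B → 7, C → 4; maximin = 7.
Column maxima: X → 7, Y → 10, Z → 9; minimax = 7.
Since maximin = minimax = 7, there is a saddle point and the value is 7.

7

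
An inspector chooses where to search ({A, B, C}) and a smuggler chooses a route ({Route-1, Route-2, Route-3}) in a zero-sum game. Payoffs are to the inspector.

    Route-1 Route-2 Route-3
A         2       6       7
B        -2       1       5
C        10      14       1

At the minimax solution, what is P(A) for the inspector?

Row minima: A → 2, B → -2, C → 1; maximin = 2.
Column maxima: Route-1 → 10, Route-2 → 14, Route-3 → 7; minimax = 7.
2 ≠ 7, so there is no saddle point; optimal play is mixed.
B is strictly dominated by A, so the inspector never plays it.
Route-2 is strictly dominated by Route-1 (it gives the inspector strictly more in every row), so the smuggler never plays it.
On the remaining 2×2 (A, C vs Route-1, Route-3):
Let the inspector play A with probability p. Expected payoff against Route-1: 2p + 10(1−p) = −8p + 10; against Route-3: 7p + 1(1−p) = 6p + 1.
Setting these equal: −8p + 10 = 6p + 1 ⇒ −14p = -9 ⇒ p = 9/14, and the value is (-8)·(9/14) + 10 = 34/7.
For the smuggler: with q = P(Route-1), equating A's and C's payoffs gives −5q + 7 = 9q + 1 ⇒ q = 3/7.

9/14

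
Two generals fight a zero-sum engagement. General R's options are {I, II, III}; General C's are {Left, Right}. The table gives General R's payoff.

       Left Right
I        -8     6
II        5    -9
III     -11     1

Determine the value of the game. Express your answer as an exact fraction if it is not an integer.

Row minima: I → -8, II → -9, III → -11; maximin = -8.
Column maxima: Left → 5, Right → 6; minimax = 5.
-8 ≠ 5, so there is no saddle point; optimal play is mixed.
III is strictly dominated by I, so General R never plays it.
On the remaining 2×2 (I, II vs Left, Right):
Let General R play I with probability p. Expected payoff against Left: (-8)p + 5(1−p) = −13p + 5; against Right: 6p + (-9)(1−p) = 15p − 9.
Setting these equal: −13p + 5 = 15p − 9 ⇒ −28p = -14 ⇒ p = 1/2, and the value is (-13)·(1/2) + 5 = -3/2.
For General C: with q = P(Left), equating I's and II's payoffs gives −14q + 6 = 14q − 9 ⇒ q = 15/28.

-3/2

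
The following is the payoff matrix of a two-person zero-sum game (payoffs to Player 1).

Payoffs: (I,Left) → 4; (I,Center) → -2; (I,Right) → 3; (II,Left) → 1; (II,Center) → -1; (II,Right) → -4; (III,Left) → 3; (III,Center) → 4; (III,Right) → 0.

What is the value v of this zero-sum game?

4/3

Row minima: I → -2, II → -4, III → 0; maximin = 0.
Column maxima: Left → 4, Center → 4, Right → 3; minimax = 3.
0 ≠ 3, so there is no saddle point; optimal play is mixed.
II is strictly dominated by III, so Player 1 never plays it.
Left is strictly dominated by Right (it gives Player 1 strictly more in every row), so Player 2 never plays it.
On the remaining 2×2 (I, III vs Center, Right):
Let Player 1 play I with probability p. Expected payoff against Center: (-2)p + 4(1−p) = −6p + 4; against Right: 3p + 0(1−p) = 3p.
Setting these equal: −6p + 4 = 3p ⇒ −9p = -4 ⇒ p = 4/9, and the value is (-6)·(4/9) + 4 = 4/3.
For Player 2: with q = P(Center), equating I's and III's payoffs gives −5q + 3 = 4q ⇒ q = 1/3.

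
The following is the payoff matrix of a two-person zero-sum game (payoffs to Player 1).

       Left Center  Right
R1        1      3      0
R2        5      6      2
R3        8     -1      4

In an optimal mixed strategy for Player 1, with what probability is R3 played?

4/9

Row minima: R1 → 0, R2 → 2, R3 → -1; maximin = 2.
Column maxima: Left → 8, Center → 6, Right → 4; minimax = 4.
2 ≠ 4, so there is no saddle point; optimal play is mixed.
R1 is strictly dominated by R2, so Player 1 never plays it.
Left is strictly dominated by Right (it gives Player 1 strictly more in every row), so Player 2 never plays it.
On the remaining 2×2 (R2, R3 vs Center, Right):
Let Player 1 play R2 with probability p. Expected payoff against Center: 6p + (-1)(1−p) = 7p − 1; against Right: 2p + 4(1−p) = −2p + 4.
Setting these equal: 7p − 1 = −2p + 4 ⇒ 9p = 5 ⇒ p = 5/9, and the value is (7)·(5/9) − 1 = 26/9.
For Player 2: with q = P(Center), equating R2's and R3's payoffs gives 4q + 2 = −5q + 4 ⇒ q = 2/9.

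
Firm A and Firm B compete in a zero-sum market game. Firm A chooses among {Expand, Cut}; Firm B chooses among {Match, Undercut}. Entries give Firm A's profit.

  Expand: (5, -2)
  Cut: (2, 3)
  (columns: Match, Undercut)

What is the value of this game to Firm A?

Row minima: Expand → -2, Cut → 2; maximin = 2.
Column maxima: Match → 5, Undercut → 3; minimax = 3.
2 ≠ 3, so there is no saddle point; optimal play is mixed.
Let Firm A play Expand with probability p. Expected payoff against Match: 5p + 2(1−p) = 3p + 2; against Undercut: (-2)p + 3(1−p) = −5p + 3.
Setting these equal: 3p + 2 = −5p + 3 ⇒ 8p = 1 ⇒ p = 1/8, and the value is (3)·(1/8) + 2 = 19/8.
For Firm B: with q = P(Match), equating Expand's and Cut's payoffs gives 7q − 2 = −q + 3 ⇒ q = 5/8.

19/8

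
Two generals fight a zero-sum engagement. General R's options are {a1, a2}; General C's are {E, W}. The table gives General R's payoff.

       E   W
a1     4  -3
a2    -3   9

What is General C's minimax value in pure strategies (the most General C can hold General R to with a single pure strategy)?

Column maxima: E → 4, W → 9.
The smallest of these is 4.

4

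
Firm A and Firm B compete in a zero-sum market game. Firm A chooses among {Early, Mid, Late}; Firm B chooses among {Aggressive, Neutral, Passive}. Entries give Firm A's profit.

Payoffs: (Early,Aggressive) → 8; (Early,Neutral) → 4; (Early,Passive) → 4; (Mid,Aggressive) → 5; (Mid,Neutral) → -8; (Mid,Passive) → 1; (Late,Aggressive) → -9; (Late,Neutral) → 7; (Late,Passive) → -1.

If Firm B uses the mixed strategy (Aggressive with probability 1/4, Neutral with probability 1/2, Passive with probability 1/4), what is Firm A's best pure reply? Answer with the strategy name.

Expected payoff of Early: (1/4)·8 + (1/2)·4 + (1/4)·4 = 5.
Expected payoff of Mid: (1/4)·5 + (1/2)·(-8) + (1/4)·1 = -5/2.
Expected payoff of Late: (1/4)·(-9) + (1/2)·7 + (1/4)·(-1) = 1.
The largest is 5, so Firm A's best response is Early.

Early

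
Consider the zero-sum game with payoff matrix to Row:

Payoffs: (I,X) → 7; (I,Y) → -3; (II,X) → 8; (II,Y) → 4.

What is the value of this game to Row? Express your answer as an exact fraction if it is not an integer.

Row minima: I → -3, II → 4; maximin = 4.
Column maxima: X → 8, Y → 4; minimax = 4.
Since maximin = minimax = 4, there is a saddle point and the value is 4.

4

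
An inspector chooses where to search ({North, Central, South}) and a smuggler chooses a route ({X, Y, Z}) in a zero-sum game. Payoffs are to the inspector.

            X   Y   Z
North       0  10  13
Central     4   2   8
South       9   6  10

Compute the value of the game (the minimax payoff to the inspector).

90/13

Row minima: North → 0, Central → 2, South → 6; maximin = 6.
Column maxima: X → 9, Y → 10, Z → 13; minimax = 9.
6 ≠ 9, so there is no saddle point; optimal play is mixed.
Central is strictly dominated by South, so the inspector never plays it.
Z is strictly dominated by X (it gives the inspector strictly more in every row), so the smuggler never plays it.
On the remaining 2×2 (North, South vs X, Y):
Let the inspector play North with probability p. Expected payoff against X: 0p + 9(1−p) = −9p + 9; against Y: 10p + 6(1−p) = 4p + 6.
Setting these equal: −9p + 9 = 4p + 6 ⇒ −13p = -3 ⇒ p = 3/13, and the value is (-9)·(3/13) + 9 = 90/13.
For the smuggler: with q = P(X), equating North's and South's payoffs gives −10q + 10 = 3q + 6 ⇒ q = 4/13.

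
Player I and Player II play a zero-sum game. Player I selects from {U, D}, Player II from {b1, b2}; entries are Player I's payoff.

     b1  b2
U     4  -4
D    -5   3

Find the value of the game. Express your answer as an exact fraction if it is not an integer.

-1/2

Row minima: U → -4, D → -5; maximin = -4.
Column maxima: b1 → 4, b2 → 3; minimax = 3.
-4 ≠ 3, so there is no saddle point; optimal play is mixed.
Let Player I play U with probability p. Expected payoff against b1: 4p + (-5)(1−p) = 9p − 5; against b2: (-4)p + 3(1−p) = −7p + 3.
Setting these equal: 9p − 5 = −7p + 3 ⇒ 16p = 8 ⇒ p = 1/2, and the value is (9)·(1/2) − 5 = -1/2.
For Player II: with q = P(b1), equating U's and D's payoffs gives 8q − 4 = −8q + 3 ⇒ q = 7/16.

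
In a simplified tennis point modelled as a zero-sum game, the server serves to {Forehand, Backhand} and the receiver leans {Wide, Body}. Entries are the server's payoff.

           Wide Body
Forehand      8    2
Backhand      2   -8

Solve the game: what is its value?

2

Row minima: Forehand → 2, Backhand → -8; maximin = 2.
Column maxima: Wide → 8, Body → 2; minimax = 2.
Since maximin = minimax = 2, there is a saddle point and the value is 2.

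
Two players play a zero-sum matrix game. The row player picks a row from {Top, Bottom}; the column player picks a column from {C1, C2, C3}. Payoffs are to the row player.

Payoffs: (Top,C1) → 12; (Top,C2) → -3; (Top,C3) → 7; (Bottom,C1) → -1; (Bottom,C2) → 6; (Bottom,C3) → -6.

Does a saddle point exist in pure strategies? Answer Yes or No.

No

Row minima: Top → -3, Bottom → -6; maximin = -3.
Column maxima: C1 → 12, C2 → 6, C3 → 7; minimax = 6.
-3 ≠ 6, so no pure-strategy equilibrium exists.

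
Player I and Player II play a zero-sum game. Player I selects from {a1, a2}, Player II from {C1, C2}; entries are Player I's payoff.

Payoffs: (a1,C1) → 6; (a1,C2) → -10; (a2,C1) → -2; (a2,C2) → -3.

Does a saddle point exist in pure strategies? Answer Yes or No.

Row minima: a1 → -10, a2 → -3; maximin = -3.
Column maxima: C1 → 6, C2 → -3; minimax = -3.
maximin = minimax = -3, so a saddle point exists.

Yes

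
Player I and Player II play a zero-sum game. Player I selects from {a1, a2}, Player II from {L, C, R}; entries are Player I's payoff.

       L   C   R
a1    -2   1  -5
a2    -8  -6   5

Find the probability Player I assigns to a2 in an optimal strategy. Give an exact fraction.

3/16

Row minima: a1 → -5, a2 → -8; maximin = -5.
Column maxima: L → -2, C → 1, R → 5; minimax = -2.
-5 ≠ -2, so there is no saddle point; optimal play is mixed.
C is strictly dominated by L (it gives Player I strictly more in every row), so Player II never plays it.
On the remaining 2×2 (a1, a2 vs L, R):
Let Player I play a1 with probability p. Expected payoff against L: (-2)p + (-8)(1−p) = 6p − 8; against R: (-5)p + 5(1−p) = −10p + 5.
Setting these equal: 6p − 8 = −10p + 5 ⇒ 16p = 13 ⇒ p = 13/16, and the value is (6)·(13/16) − 8 = -25/8.
For Player II: with q = P(L), equating a1's and a2's payoffs gives 3q − 5 = −13q + 5 ⇒ q = 5/8.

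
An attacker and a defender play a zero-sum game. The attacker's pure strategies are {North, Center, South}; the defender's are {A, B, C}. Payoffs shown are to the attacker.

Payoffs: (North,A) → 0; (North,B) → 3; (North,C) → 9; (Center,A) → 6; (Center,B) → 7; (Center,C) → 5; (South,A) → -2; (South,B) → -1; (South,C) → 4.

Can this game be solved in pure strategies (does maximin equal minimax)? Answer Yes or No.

No

Row minima: North → 0, Center → 5, South → -2; maximin = 5.
Column maxima: A → 6, B → 7, C → 9; minimax = 6.
5 ≠ 6, so no pure-strategy equilibrium exists.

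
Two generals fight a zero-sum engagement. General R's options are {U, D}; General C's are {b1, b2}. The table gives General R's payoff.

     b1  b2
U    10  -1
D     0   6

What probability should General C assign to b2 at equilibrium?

10/17

Row minima: U → -1, D → 0; maximin = 0.
Column maxima: b1 → 10, b2 → 6; minimax = 6.
0 ≠ 6, so there is no saddle point; optimal play is mixed.
Let General R play U with probability p. Expected payoff against b1: 10p + 0(1−p) = 10p; against b2: (-1)p + 6(1−p) = −7p + 6.
Setting these equal: 10p = −7p + 6 ⇒ 17p = 6 ⇒ p = 6/17, and the value is (10)·(6/17) = 60/17.
For General C: with q = P(b1), equating U's and D's payoffs gives 11q − 1 = −6q + 6 ⇒ q = 7/17.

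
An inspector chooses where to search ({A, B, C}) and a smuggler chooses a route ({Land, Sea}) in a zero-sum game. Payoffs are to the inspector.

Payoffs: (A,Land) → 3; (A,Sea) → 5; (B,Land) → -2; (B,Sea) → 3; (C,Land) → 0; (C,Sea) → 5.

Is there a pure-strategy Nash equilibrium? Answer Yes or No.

Row minima: A → 3, B → -2, C → 0; maximin = 3.
Column maxima: Land → 3, Sea → 5; minimax = 3.
maximin = minimax = 3, so a saddle point exists.

Yes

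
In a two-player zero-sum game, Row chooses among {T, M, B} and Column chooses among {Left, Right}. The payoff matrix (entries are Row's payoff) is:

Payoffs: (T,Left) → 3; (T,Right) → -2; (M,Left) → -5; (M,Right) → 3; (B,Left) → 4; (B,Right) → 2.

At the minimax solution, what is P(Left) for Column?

Row minima: T → -2, M → -5, B → 2; maximin = 2.
Column maxima: Left → 4, Right → 3; minimax = 3.
2 ≠ 3, so there is no saddle point; optimal play is mixed.
T is strictly dominated by B, so Row never plays it.
On the remaining 2×2 (M, B vs Left, Right):
Let Row play M with probability p. Expected payoff against Left: (-5)p + 4(1−p) = −9p + 4; against Right: 3p + 2(1−p) = p + 2.
Setting these equal: −9p + 4 = p + 2 ⇒ −10p = -2 ⇒ p = 1/5, and the value is (-9)·(1/5) + 4 = 11/5.
For Column: with q = P(Left), equating M's and B's payoffs gives −8q + 3 = 2q + 2 ⇒ q = 1/10.

1/10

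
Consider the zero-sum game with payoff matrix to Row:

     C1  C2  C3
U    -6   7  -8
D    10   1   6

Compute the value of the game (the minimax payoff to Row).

Row minima: U → -8, D → 1; maximin = 1.
Column maxima: C1 → 10, C2 → 7, C3 → 6; minimax = 6.
1 ≠ 6, so there is no saddle point; optimal play is mixed.
C1 is strictly dominated by C3 (it gives Row strictly more in every row), so Column never plays it.
On the remaining 2×2 (U, D vs C2, C3):
Let Row play U with probability p. Expected payoff against C2: 7p + 1(1−p) = 6p + 1; against C3: (-8)p + 6(1−p) = −14p + 6.
Setting these equal: 6p + 1 = −14p + 6 ⇒ 20p = 5 ⇒ p = 1/4, and the value is (6)·(1/4) + 1 = 5/2.
For Column: with q = P(C2), equating U's and D's payoffs gives 15q − 8 = −5q + 6 ⇒ q = 7/10.

5/2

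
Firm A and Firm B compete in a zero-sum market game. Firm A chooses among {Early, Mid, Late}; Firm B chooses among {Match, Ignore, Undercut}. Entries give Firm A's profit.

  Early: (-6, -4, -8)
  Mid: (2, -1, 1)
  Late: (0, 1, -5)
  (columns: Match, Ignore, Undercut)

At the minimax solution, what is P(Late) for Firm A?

1/4

Row minima: Early → -8, Mid → -1, Late → -5; maximin = -1.
Column maxima: Match → 2, Ignore → 1, Undercut → 1; minimax = 1.
-1 ≠ 1, so there is no saddle point; optimal play is mixed.
Early is strictly dominated by Mid, so Firm A never plays it.
Match is strictly dominated by Undercut (it gives Firm A strictly more in every row), so Firm B never plays it.
On the remaining 2×2 (Mid, Late vs Ignore, Undercut):
Let Firm A play Mid with probability p. Expected payoff against Ignore: (-1)p + 1(1−p) = −2p + 1; against Undercut: 1p + (-5)(1−p) = 6p − 5.
Setting these equal: −2p + 1 = 6p − 5 ⇒ −8p = -6 ⇒ p = 3/4, and the value is (-2)·(3/4) + 1 = -1/2.
For Firm B: with q = P(Ignore), equating Mid's and Late's payoffs gives −2q + 1 = 6q − 5 ⇒ q = 3/4.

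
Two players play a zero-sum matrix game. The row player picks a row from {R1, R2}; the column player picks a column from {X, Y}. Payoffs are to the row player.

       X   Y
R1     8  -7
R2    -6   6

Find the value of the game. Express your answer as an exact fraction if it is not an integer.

2/9

Row minima: R1 → -7, R2 → -6; maximin = -6.
Column maxima: X → 8, Y → 6; minimax = 6.
-6 ≠ 6, so there is no saddle point; optimal play is mixed.
Let the row player play R1 with probability p. Expected payoff against X: 8p + (-6)(1−p) = 14p − 6; against Y: (-7)p + 6(1−p) = −13p + 6.
Setting these equal: 14p − 6 = −13p + 6 ⇒ 27p = 12 ⇒ p = 4/9, and the value is (14)·(4/9) − 6 = 2/9.
For the column player: with q = P(X), equating R1's and R2's payoffs gives 15q − 7 = −12q + 6 ⇒ q = 13/27.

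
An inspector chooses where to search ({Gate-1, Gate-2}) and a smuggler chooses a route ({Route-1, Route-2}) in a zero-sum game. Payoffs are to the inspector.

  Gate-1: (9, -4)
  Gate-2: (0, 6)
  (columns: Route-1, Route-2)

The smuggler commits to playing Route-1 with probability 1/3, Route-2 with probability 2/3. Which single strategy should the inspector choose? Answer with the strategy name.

Expected payoff of Gate-1: (1/3)·9 + (2/3)·(-4) = 1/3.
Expected payoff of Gate-2: (1/3)·0 + (2/3)·6 = 4.
The largest is 4, so the inspector's best response is Gate-2.

Gate-2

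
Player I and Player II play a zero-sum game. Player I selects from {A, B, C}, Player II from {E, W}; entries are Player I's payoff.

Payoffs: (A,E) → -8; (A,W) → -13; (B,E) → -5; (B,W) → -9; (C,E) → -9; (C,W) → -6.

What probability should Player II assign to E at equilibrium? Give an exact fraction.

Row minima: A → -13, B → -9, C → -9; maximin = -9.
Column maxima: E → -5, W → -6; minimax = -6.
-9 ≠ -6, so there is no saddle point; optimal play is mixed.
A is strictly dominated by B, so Player I never plays it.
On the remaining 2×2 (B, C vs E, W):
Let Player I play B with probability p. Expected payoff against E: (-5)p + (-9)(1−p) = 4p − 9; against W: (-9)p + (-6)(1−p) = −3p − 6.
Setting these equal: 4p − 9 = −3p − 6 ⇒ 7p = 3 ⇒ p = 3/7, and the value is (4)·(3/7) − 9 = -51/7.
For Player II: with q = P(E), equating B's and C's payoffs gives 4q − 9 = −3q − 6 ⇒ q = 3/7.

3/7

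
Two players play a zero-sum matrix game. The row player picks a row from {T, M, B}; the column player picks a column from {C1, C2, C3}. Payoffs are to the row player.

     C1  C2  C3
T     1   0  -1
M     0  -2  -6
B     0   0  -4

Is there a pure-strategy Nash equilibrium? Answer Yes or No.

Yes

Row minima: T → -1, M → -6, B → -4; maximin = -1.
Column maxima: C1 → 1, C2 → 0, C3 → -1; minimax = -1.
maximin = minimax = -1, so a saddle point exists.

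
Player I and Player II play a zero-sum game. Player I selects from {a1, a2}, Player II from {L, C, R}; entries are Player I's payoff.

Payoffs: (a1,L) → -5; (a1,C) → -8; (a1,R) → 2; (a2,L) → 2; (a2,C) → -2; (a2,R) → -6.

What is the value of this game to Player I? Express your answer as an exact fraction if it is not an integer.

Row minima: a1 → -8, a2 → -6; maximin = -6.
Column maxima: L → 2, C → -2, R → 2; minimax = -2.
-6 ≠ -2, so there is no saddle point; optimal play is mixed.
L is strictly dominated by C (it gives Player I strictly more in every row), so Player II never plays it.
On the remaining 2×2 (a1, a2 vs C, R):
Let Player I play a1 with probability p. Expected payoff against C: (-8)p + (-2)(1−p) = −6p − 2; against R: 2p + (-6)(1−p) = 8p − 6.
Setting these equal: −6p − 2 = 8p − 6 ⇒ −14p = -4 ⇒ p = 2/7, and the value is (-6)·(2/7) − 2 = -26/7.
For Player II: with q = P(C), equating a1's and a2's payoffs gives −10q + 2 = 4q − 6 ⇒ q = 4/7.

-26/7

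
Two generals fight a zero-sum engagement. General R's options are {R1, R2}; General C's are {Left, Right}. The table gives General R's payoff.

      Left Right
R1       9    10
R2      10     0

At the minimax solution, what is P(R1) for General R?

10/11

Row minima: R1 → 9, R2 → 0; maximin = 9.
Column maxima: Left → 10, Right → 10; minimax = 10.
9 ≠ 10, so there is no saddle point; optimal play is mixed.
Let General R play R1 with probability p. Expected payoff against Left: 9p + 10(1−p) = −p + 10; against Right: 10p + 0(1−p) = 10p.
Setting these equal: −p + 10 = 10p ⇒ −11p = -10 ⇒ p = 10/11, and the value is (-1)·(10/11) + 10 = 100/11.
For General C: with q = P(Left), equating R1's and R2's payoffs gives −q + 10 = 10q ⇒ q = 10/11.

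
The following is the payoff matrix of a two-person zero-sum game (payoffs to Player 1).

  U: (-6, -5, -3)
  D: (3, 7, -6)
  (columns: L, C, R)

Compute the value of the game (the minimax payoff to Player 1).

Row minima: U → -6, D → -6; maximin = -6.
Column maxima: L → 3, C → 7, R → -3; minimax = -3.
-6 ≠ -3, so there is no saddle point; optimal play is mixed.
C is strictly dominated by L (it gives Player 1 strictly more in every row), so Player 2 never plays it.
On the remaining 2×2 (U, D vs L, R):
Let Player 1 play U with probability p. Expected payoff against L: (-6)p + 3(1−p) = −9p + 3; against R: (-3)p + (-6)(1−p) = 3p − 6.
Setting these equal: −9p + 3 = 3p − 6 ⇒ −12p = -9 ⇒ p = 3/4, and the value is (-9)·(3/4) + 3 = -15/4.
For Player 2: with q = P(L), equating U's and D's payoffs gives −3q − 3 = 9q − 6 ⇒ q = 1/4.

-15/4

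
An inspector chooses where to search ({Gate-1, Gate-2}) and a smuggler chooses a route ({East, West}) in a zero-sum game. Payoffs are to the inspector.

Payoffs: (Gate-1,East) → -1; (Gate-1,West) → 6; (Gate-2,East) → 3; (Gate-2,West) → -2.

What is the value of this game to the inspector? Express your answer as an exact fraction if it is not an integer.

4/3

Row minima: Gate-1 → -1, Gate-2 → -2; maximin = -1.
Column maxima: East → 3, West → 6; minimax = 3.
-1 ≠ 3, so there is no saddle point; optimal play is mixed.
Let the inspector play Gate-1 with probability p. Expected payoff against East: (-1)p + 3(1−p) = −4p + 3; against West: 6p + (-2)(1−p) = 8p − 2.
Setting these equal: −4p + 3 = 8p − 2 ⇒ −12p = -5 ⇒ p = 5/12, and the value is (-4)·(5/12) + 3 = 4/3.
For the smuggler: with q = P(East), equating Gate-1's and Gate-2's payoffs gives −7q + 6 = 5q − 2 ⇒ q = 2/3.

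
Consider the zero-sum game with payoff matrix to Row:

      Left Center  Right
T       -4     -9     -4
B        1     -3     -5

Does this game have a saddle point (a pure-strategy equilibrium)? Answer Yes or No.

No

Row minima: T → -9, B → -5; maximin = -5.
Column maxima: Left → 1, Center → -3, Right → -4; minimax = -4.
-5 ≠ -4, so no pure-strategy equilibrium exists.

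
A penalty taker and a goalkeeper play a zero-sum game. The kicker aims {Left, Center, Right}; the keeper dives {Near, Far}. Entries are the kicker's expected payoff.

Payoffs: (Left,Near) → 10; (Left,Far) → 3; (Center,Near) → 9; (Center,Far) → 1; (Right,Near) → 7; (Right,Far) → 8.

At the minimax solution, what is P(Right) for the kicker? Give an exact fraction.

7/8

Row minima: Left → 3, Center → 1, Right → 7; maximin = 7.
Column maxima: Near → 10, Far → 8; minimax = 8.
7 ≠ 8, so there is no saddle point; optimal play is mixed.
Center is strictly dominated by Left, so the kicker never plays it.
On the remaining 2×2 (Left, Right vs Near, Far):
Let the kicker play Left with probability p. Expected payoff against Near: 10p + 7(1−p) = 3p + 7; against Far: 3p + 8(1−p) = −5p + 8.
Setting these equal: 3p + 7 = −5p + 8 ⇒ 8p = 1 ⇒ p = 1/8, and the value is (3)·(1/8) + 7 = 59/8.
For the keeper: with q = P(Near), equating Left's and Right's payoffs gives 7q + 3 = −q + 8 ⇒ q = 5/8.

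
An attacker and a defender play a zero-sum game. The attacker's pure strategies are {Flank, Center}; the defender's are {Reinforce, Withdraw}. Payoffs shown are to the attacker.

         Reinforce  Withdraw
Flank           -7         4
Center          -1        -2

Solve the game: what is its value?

-3/2

Row minima: Flank → -7, Center → -2; maximin = -2.
Column maxima: Reinforce → -1, Withdraw → 4; minimax = -1.
-2 ≠ -1, so there is no saddle point; optimal play is mixed.
Let the attacker play Flank with probability p. Expected payoff against Reinforce: (-7)p + (-1)(1−p) = −6p − 1; against Withdraw: 4p + (-2)(1−p) = 6p − 2.
Setting these equal: −6p − 1 = 6p − 2 ⇒ −12p = -1 ⇒ p = 1/12, and the value is (-6)·(1/12) − 1 = -3/2.
For the defender: with q = P(Reinforce), equating Flank's and Center's payoffs gives −11q + 4 = q − 2 ⇒ q = 1/2.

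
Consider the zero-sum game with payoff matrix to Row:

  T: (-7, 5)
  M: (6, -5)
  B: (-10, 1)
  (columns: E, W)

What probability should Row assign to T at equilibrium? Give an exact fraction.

Row minima: T → -7, M → -5, B → -10; maximin = -5.
Column maxima: E → 6, W → 5; minimax = 5.
-5 ≠ 5, so there is no saddle point; optimal play is mixed.
B is strictly dominated by T, so Row never plays it.
On the remaining 2×2 (T, M vs E, W):
Let Row play T with probability p. Expected payoff against E: (-7)p + 6(1−p) = −13p + 6; against W: 5p + (-5)(1−p) = 10p − 5.
Setting these equal: −13p + 6 = 10p − 5 ⇒ −23p = -11 ⇒ p = 11/23, and the value is (-13)·(11/23) + 6 = -5/23.
For Column: with q = P(E), equating T's and M's payoffs gives −12q + 5 = 11q − 5 ⇒ q = 10/23.

11/23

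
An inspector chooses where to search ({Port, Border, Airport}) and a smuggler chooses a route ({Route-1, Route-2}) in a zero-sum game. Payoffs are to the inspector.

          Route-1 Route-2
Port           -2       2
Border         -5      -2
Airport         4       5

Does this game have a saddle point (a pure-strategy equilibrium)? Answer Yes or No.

Row minima: Port → -2, Border → -5, Airport → 4; maximin = 4.
Column maxima: Route-1 → 4, Route-2 → 5; minimax = 4.
maximin = minimax = 4, so a saddle point exists.

Yes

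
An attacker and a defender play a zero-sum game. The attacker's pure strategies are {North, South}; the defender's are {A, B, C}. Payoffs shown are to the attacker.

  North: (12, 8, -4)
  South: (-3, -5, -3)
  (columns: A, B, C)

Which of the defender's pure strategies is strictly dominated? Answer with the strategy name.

B holds the attacker's payoff strictly below A in every row: 8 < 12, -5 < -3.
So A is strictly dominated for the defender.

A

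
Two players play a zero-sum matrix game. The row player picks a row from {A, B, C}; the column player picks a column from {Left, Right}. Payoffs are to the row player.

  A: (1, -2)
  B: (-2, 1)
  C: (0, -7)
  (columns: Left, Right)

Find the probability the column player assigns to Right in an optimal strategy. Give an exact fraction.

1/2

Row minima: A → -2, B → -2, C → -7; maximin = -2.
Column maxima: Left → 1, Right → 1; minimax = 1.
-2 ≠ 1, so there is no saddle point; optimal play is mixed.
C is strictly dominated by A, so the row player never plays it.
On the remaining 2×2 (A, B vs Left, Right):
Let the row player play A with probability p. Expected payoff against Left: 1p + (-2)(1−p) = 3p − 2; against Right: (-2)p + 1(1−p) = −3p + 1.
Setting these equal: 3p − 2 = −3p + 1 ⇒ 6p = 3 ⇒ p = 1/2, and the value is (3)·(1/2) − 2 = -1/2.
For the column player: with q = P(Left), equating A's and B's payoffs gives 3q − 2 = −3q + 1 ⇒ q = 1/2.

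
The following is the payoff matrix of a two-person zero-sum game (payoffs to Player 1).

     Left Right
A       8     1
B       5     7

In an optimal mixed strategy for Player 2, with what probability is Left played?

2/3

Row minima: A → 1, B → 5; maximin = 5.
Column maxima: Left → 8, Right → 7; minimax = 7.
5 ≠ 7, so there is no saddle point; optimal play is mixed.
Let Player 1 play A with probability p. Expected payoff against Left: 8p + 5(1−p) = 3p + 5; against Right: 1p + 7(1−p) = −6p + 7.
Setting these equal: 3p + 5 = −6p + 7 ⇒ 9p = 2 ⇒ p = 2/9, and the value is (3)·(2/9) + 5 = 17/3.
For Player 2: with q = P(Left), equating A's and B's payoffs gives 7q + 1 = −2q + 7 ⇒ q = 2/3.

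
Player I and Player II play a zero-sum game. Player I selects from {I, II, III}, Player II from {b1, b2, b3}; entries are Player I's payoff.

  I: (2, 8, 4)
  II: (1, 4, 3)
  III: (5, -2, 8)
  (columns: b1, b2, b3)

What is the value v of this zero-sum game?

44/13

Row minima: I → 2, II → 1, III → -2; maximin = 2.
Column maxima: b1 → 5, b2 → 8, b3 → 8; minimax = 5.
2 ≠ 5, so there is no saddle point; optimal play is mixed.
II is strictly dominated by I, so Player I never plays it.
b3 is strictly dominated by b1 (it gives Player I strictly more in every row), so Player II never plays it.
On the remaining 2×2 (I, III vs b1, b2):
Let Player I play I with probability p. Expected payoff against b1: 2p + 5(1−p) = −3p + 5; against b2: 8p + (-2)(1−p) = 10p − 2.
Setting these equal: −3p + 5 = 10p − 2 ⇒ −13p = -7 ⇒ p = 7/13, and the value is (-3)·(7/13) + 5 = 44/13.
For Player II: with q = P(b1), equating I's and III's payoffs gives −6q + 8 = 7q − 2 ⇒ q = 10/13.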